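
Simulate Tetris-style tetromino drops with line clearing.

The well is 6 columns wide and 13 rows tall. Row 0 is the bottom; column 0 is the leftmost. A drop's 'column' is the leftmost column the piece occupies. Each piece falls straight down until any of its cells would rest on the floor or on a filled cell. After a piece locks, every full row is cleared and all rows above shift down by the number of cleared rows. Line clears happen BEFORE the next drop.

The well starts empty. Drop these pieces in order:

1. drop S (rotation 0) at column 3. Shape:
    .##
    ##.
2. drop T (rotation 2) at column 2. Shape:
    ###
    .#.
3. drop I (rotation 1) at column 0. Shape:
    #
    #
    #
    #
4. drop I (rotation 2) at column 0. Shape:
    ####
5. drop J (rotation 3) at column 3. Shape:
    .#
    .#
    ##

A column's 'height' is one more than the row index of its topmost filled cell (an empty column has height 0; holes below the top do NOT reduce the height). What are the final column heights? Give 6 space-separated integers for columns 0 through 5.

Drop 1: S rot0 at col 3 lands with bottom-row=0; cleared 0 line(s) (total 0); column heights now [0 0 0 1 2 2], max=2
Drop 2: T rot2 at col 2 lands with bottom-row=1; cleared 0 line(s) (total 0); column heights now [0 0 3 3 3 2], max=3
Drop 3: I rot1 at col 0 lands with bottom-row=0; cleared 0 line(s) (total 0); column heights now [4 0 3 3 3 2], max=4
Drop 4: I rot2 at col 0 lands with bottom-row=4; cleared 0 line(s) (total 0); column heights now [5 5 5 5 3 2], max=5
Drop 5: J rot3 at col 3 lands with bottom-row=5; cleared 0 line(s) (total 0); column heights now [5 5 5 6 8 2], max=8

Answer: 5 5 5 6 8 2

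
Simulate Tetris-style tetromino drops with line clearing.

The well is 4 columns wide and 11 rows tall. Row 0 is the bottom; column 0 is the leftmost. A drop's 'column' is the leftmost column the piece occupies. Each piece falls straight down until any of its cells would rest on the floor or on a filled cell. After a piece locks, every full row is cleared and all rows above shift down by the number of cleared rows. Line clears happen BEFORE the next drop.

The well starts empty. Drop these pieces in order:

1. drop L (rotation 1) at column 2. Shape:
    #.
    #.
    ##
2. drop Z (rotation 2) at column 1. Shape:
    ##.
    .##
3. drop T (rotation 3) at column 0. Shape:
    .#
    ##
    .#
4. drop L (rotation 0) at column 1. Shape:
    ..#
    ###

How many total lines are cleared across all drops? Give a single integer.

Answer: 0

Derivation:
Drop 1: L rot1 at col 2 lands with bottom-row=0; cleared 0 line(s) (total 0); column heights now [0 0 3 1], max=3
Drop 2: Z rot2 at col 1 lands with bottom-row=3; cleared 0 line(s) (total 0); column heights now [0 5 5 4], max=5
Drop 3: T rot3 at col 0 lands with bottom-row=5; cleared 0 line(s) (total 0); column heights now [7 8 5 4], max=8
Drop 4: L rot0 at col 1 lands with bottom-row=8; cleared 0 line(s) (total 0); column heights now [7 9 9 10], max=10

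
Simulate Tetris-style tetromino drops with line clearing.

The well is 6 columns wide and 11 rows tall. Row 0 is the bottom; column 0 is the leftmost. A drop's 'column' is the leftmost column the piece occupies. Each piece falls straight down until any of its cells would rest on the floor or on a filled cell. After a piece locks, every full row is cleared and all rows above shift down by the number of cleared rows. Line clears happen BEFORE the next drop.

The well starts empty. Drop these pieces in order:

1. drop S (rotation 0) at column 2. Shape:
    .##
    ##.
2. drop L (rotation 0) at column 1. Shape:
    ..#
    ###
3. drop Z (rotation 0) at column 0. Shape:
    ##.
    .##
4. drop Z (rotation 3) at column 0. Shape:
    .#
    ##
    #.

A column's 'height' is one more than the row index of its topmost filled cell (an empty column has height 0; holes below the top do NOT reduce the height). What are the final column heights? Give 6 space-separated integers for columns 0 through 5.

Drop 1: S rot0 at col 2 lands with bottom-row=0; cleared 0 line(s) (total 0); column heights now [0 0 1 2 2 0], max=2
Drop 2: L rot0 at col 1 lands with bottom-row=2; cleared 0 line(s) (total 0); column heights now [0 3 3 4 2 0], max=4
Drop 3: Z rot0 at col 0 lands with bottom-row=3; cleared 0 line(s) (total 0); column heights now [5 5 4 4 2 0], max=5
Drop 4: Z rot3 at col 0 lands with bottom-row=5; cleared 0 line(s) (total 0); column heights now [7 8 4 4 2 0], max=8

Answer: 7 8 4 4 2 0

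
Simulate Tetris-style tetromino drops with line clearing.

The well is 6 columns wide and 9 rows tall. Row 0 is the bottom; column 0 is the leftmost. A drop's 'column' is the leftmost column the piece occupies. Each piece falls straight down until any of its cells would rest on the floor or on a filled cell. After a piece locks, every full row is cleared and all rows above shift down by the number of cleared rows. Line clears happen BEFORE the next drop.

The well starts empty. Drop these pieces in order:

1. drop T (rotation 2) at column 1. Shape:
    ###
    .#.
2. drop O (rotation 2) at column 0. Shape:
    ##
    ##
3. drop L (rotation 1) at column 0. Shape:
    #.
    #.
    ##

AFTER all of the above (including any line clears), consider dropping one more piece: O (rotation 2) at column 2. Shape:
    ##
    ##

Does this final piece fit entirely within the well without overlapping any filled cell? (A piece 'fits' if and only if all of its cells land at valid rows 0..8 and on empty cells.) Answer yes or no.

Drop 1: T rot2 at col 1 lands with bottom-row=0; cleared 0 line(s) (total 0); column heights now [0 2 2 2 0 0], max=2
Drop 2: O rot2 at col 0 lands with bottom-row=2; cleared 0 line(s) (total 0); column heights now [4 4 2 2 0 0], max=4
Drop 3: L rot1 at col 0 lands with bottom-row=4; cleared 0 line(s) (total 0); column heights now [7 5 2 2 0 0], max=7
Test piece O rot2 at col 2 (width 2): heights before test = [7 5 2 2 0 0]; fits = True

Answer: yes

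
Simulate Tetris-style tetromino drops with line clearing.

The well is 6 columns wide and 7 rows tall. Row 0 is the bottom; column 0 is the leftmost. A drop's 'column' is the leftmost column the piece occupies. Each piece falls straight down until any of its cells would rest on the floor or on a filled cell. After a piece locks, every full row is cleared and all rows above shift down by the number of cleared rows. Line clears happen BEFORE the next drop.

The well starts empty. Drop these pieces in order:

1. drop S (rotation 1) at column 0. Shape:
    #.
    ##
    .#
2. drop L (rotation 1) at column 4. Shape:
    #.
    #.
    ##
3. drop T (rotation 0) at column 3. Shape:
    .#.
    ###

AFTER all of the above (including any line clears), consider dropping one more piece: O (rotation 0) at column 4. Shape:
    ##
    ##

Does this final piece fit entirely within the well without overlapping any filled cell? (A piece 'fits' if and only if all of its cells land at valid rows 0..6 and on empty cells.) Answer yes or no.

Drop 1: S rot1 at col 0 lands with bottom-row=0; cleared 0 line(s) (total 0); column heights now [3 2 0 0 0 0], max=3
Drop 2: L rot1 at col 4 lands with bottom-row=0; cleared 0 line(s) (total 0); column heights now [3 2 0 0 3 1], max=3
Drop 3: T rot0 at col 3 lands with bottom-row=3; cleared 0 line(s) (total 0); column heights now [3 2 0 4 5 4], max=5
Test piece O rot0 at col 4 (width 2): heights before test = [3 2 0 4 5 4]; fits = True

Answer: yes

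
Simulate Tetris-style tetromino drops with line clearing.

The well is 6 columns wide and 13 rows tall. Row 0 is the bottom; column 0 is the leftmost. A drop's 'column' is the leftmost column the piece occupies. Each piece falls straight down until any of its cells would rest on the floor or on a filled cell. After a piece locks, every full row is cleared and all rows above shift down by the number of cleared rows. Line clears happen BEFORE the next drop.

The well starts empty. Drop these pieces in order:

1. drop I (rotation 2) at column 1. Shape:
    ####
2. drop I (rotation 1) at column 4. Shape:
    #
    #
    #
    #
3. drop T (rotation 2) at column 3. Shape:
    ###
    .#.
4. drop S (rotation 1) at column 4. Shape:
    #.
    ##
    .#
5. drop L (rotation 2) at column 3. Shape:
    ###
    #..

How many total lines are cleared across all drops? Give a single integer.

Drop 1: I rot2 at col 1 lands with bottom-row=0; cleared 0 line(s) (total 0); column heights now [0 1 1 1 1 0], max=1
Drop 2: I rot1 at col 4 lands with bottom-row=1; cleared 0 line(s) (total 0); column heights now [0 1 1 1 5 0], max=5
Drop 3: T rot2 at col 3 lands with bottom-row=5; cleared 0 line(s) (total 0); column heights now [0 1 1 7 7 7], max=7
Drop 4: S rot1 at col 4 lands with bottom-row=7; cleared 0 line(s) (total 0); column heights now [0 1 1 7 10 9], max=10
Drop 5: L rot2 at col 3 lands with bottom-row=9; cleared 0 line(s) (total 0); column heights now [0 1 1 11 11 11], max=11

Answer: 0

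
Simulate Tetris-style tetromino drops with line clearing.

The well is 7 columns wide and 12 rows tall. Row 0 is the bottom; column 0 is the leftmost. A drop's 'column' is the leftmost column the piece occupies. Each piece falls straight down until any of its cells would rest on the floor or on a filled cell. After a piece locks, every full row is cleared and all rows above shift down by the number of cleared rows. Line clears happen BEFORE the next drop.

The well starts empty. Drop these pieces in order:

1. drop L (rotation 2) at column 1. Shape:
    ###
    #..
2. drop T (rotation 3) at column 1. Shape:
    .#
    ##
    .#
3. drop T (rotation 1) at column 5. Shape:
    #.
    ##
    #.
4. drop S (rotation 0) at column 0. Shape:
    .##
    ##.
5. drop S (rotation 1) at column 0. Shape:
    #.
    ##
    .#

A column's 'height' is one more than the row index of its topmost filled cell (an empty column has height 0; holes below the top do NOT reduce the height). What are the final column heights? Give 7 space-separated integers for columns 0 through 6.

Drop 1: L rot2 at col 1 lands with bottom-row=0; cleared 0 line(s) (total 0); column heights now [0 2 2 2 0 0 0], max=2
Drop 2: T rot3 at col 1 lands with bottom-row=2; cleared 0 line(s) (total 0); column heights now [0 4 5 2 0 0 0], max=5
Drop 3: T rot1 at col 5 lands with bottom-row=0; cleared 0 line(s) (total 0); column heights now [0 4 5 2 0 3 2], max=5
Drop 4: S rot0 at col 0 lands with bottom-row=4; cleared 0 line(s) (total 0); column heights now [5 6 6 2 0 3 2], max=6
Drop 5: S rot1 at col 0 lands with bottom-row=6; cleared 0 line(s) (total 0); column heights now [9 8 6 2 0 3 2], max=9

Answer: 9 8 6 2 0 3 2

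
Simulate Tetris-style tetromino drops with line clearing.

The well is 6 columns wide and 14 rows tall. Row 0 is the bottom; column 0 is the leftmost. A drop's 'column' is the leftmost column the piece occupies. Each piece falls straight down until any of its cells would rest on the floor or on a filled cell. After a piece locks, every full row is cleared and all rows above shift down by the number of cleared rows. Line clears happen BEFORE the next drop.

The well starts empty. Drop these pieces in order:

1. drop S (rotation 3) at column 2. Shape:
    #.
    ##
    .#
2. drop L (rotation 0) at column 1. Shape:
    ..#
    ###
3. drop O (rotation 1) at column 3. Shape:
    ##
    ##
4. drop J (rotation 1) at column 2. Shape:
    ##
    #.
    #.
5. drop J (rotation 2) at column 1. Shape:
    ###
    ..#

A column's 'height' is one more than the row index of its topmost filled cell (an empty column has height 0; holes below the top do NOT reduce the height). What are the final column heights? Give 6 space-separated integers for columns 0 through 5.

Drop 1: S rot3 at col 2 lands with bottom-row=0; cleared 0 line(s) (total 0); column heights now [0 0 3 2 0 0], max=3
Drop 2: L rot0 at col 1 lands with bottom-row=3; cleared 0 line(s) (total 0); column heights now [0 4 4 5 0 0], max=5
Drop 3: O rot1 at col 3 lands with bottom-row=5; cleared 0 line(s) (total 0); column heights now [0 4 4 7 7 0], max=7
Drop 4: J rot1 at col 2 lands with bottom-row=5; cleared 0 line(s) (total 0); column heights now [0 4 8 8 7 0], max=8
Drop 5: J rot2 at col 1 lands with bottom-row=8; cleared 0 line(s) (total 0); column heights now [0 10 10 10 7 0], max=10

Answer: 0 10 10 10 7 0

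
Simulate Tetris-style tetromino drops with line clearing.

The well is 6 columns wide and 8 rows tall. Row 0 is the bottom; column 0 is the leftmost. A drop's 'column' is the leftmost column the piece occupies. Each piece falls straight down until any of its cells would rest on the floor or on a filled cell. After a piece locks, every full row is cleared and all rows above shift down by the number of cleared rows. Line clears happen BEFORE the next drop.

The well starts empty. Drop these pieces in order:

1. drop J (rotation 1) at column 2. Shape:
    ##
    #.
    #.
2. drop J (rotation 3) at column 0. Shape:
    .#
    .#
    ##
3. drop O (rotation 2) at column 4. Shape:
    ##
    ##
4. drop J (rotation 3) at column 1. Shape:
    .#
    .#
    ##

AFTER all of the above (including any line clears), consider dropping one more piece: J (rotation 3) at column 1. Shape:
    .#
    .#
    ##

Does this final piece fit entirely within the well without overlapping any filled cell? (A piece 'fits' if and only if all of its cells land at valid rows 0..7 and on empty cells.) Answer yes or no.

Drop 1: J rot1 at col 2 lands with bottom-row=0; cleared 0 line(s) (total 0); column heights now [0 0 3 3 0 0], max=3
Drop 2: J rot3 at col 0 lands with bottom-row=0; cleared 0 line(s) (total 0); column heights now [1 3 3 3 0 0], max=3
Drop 3: O rot2 at col 4 lands with bottom-row=0; cleared 0 line(s) (total 0); column heights now [1 3 3 3 2 2], max=3
Drop 4: J rot3 at col 1 lands with bottom-row=3; cleared 0 line(s) (total 0); column heights now [1 4 6 3 2 2], max=6
Test piece J rot3 at col 1 (width 2): heights before test = [1 4 6 3 2 2]; fits = False

Answer: no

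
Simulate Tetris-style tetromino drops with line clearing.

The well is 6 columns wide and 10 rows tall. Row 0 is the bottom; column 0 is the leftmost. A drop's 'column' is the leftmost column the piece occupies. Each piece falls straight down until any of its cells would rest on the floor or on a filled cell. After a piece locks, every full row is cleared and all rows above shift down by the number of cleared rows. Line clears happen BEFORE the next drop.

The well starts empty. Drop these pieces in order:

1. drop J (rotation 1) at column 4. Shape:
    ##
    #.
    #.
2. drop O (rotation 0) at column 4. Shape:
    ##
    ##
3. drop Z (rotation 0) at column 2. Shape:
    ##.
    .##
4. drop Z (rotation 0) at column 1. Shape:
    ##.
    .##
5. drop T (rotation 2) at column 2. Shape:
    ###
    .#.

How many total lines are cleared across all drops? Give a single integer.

Answer: 0

Derivation:
Drop 1: J rot1 at col 4 lands with bottom-row=0; cleared 0 line(s) (total 0); column heights now [0 0 0 0 3 3], max=3
Drop 2: O rot0 at col 4 lands with bottom-row=3; cleared 0 line(s) (total 0); column heights now [0 0 0 0 5 5], max=5
Drop 3: Z rot0 at col 2 lands with bottom-row=5; cleared 0 line(s) (total 0); column heights now [0 0 7 7 6 5], max=7
Drop 4: Z rot0 at col 1 lands with bottom-row=7; cleared 0 line(s) (total 0); column heights now [0 9 9 8 6 5], max=9
Drop 5: T rot2 at col 2 lands with bottom-row=8; cleared 0 line(s) (total 0); column heights now [0 9 10 10 10 5], max=10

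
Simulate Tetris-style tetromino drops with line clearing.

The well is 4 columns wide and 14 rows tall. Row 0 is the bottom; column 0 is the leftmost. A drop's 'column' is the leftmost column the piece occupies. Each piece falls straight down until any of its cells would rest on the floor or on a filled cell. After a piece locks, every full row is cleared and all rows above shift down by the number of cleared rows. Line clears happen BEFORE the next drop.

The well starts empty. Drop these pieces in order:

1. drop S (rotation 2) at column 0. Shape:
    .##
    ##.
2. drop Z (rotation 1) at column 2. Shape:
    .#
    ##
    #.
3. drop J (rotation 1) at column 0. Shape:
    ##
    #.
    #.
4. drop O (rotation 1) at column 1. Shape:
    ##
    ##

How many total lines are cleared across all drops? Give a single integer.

Drop 1: S rot2 at col 0 lands with bottom-row=0; cleared 0 line(s) (total 0); column heights now [1 2 2 0], max=2
Drop 2: Z rot1 at col 2 lands with bottom-row=2; cleared 0 line(s) (total 0); column heights now [1 2 4 5], max=5
Drop 3: J rot1 at col 0 lands with bottom-row=1; cleared 1 line(s) (total 1); column heights now [3 2 3 4], max=4
Drop 4: O rot1 at col 1 lands with bottom-row=3; cleared 0 line(s) (total 1); column heights now [3 5 5 4], max=5

Answer: 1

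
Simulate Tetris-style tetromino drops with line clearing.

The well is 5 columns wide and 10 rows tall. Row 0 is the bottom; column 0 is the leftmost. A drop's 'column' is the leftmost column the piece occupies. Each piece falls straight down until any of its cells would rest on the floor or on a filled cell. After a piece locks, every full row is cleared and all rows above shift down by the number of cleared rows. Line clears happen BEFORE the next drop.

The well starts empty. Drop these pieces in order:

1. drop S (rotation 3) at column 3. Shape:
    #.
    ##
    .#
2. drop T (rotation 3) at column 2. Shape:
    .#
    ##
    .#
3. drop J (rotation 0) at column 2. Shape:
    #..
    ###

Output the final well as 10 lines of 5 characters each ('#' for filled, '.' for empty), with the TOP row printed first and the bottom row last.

Answer: .....
.....
..#..
..###
...#.
..##.
...#.
...#.
...##
....#

Derivation:
Drop 1: S rot3 at col 3 lands with bottom-row=0; cleared 0 line(s) (total 0); column heights now [0 0 0 3 2], max=3
Drop 2: T rot3 at col 2 lands with bottom-row=3; cleared 0 line(s) (total 0); column heights now [0 0 5 6 2], max=6
Drop 3: J rot0 at col 2 lands with bottom-row=6; cleared 0 line(s) (total 0); column heights now [0 0 8 7 7], max=8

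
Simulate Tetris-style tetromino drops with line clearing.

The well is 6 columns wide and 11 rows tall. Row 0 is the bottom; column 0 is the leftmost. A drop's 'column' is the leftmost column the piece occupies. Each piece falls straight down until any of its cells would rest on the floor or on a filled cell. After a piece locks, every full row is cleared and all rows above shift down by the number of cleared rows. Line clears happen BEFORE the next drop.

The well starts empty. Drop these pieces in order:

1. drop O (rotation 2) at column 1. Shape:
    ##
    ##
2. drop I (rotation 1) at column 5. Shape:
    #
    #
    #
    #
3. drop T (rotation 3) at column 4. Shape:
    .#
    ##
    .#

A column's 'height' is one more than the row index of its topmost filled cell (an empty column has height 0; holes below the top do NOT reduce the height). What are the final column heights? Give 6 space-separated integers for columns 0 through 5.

Answer: 0 2 2 0 6 7

Derivation:
Drop 1: O rot2 at col 1 lands with bottom-row=0; cleared 0 line(s) (total 0); column heights now [0 2 2 0 0 0], max=2
Drop 2: I rot1 at col 5 lands with bottom-row=0; cleared 0 line(s) (total 0); column heights now [0 2 2 0 0 4], max=4
Drop 3: T rot3 at col 4 lands with bottom-row=4; cleared 0 line(s) (total 0); column heights now [0 2 2 0 6 7], max=7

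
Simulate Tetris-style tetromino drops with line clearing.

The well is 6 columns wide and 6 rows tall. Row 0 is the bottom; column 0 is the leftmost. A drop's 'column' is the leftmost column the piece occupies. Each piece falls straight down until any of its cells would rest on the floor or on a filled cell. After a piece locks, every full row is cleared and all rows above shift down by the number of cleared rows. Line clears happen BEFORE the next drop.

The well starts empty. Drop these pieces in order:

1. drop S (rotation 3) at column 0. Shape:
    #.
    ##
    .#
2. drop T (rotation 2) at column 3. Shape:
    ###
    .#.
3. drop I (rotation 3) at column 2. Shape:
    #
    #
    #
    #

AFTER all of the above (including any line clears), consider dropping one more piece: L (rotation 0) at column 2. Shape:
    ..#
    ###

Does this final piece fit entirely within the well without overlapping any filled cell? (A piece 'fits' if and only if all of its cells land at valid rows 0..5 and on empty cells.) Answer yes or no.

Drop 1: S rot3 at col 0 lands with bottom-row=0; cleared 0 line(s) (total 0); column heights now [3 2 0 0 0 0], max=3
Drop 2: T rot2 at col 3 lands with bottom-row=0; cleared 0 line(s) (total 0); column heights now [3 2 0 2 2 2], max=3
Drop 3: I rot3 at col 2 lands with bottom-row=0; cleared 1 line(s) (total 1); column heights now [2 1 3 0 1 0], max=3
Test piece L rot0 at col 2 (width 3): heights before test = [2 1 3 0 1 0]; fits = True

Answer: yes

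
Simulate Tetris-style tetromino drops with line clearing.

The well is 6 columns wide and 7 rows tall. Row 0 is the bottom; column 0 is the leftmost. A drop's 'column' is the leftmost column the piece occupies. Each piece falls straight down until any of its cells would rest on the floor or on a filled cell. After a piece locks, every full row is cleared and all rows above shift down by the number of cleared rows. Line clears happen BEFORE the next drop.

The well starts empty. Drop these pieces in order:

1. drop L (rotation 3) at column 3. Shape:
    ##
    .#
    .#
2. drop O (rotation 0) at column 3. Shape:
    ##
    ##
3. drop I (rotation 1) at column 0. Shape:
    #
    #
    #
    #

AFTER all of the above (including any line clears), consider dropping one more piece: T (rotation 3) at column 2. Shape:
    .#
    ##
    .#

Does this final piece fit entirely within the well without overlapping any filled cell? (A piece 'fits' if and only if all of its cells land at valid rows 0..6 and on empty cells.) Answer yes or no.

Drop 1: L rot3 at col 3 lands with bottom-row=0; cleared 0 line(s) (total 0); column heights now [0 0 0 3 3 0], max=3
Drop 2: O rot0 at col 3 lands with bottom-row=3; cleared 0 line(s) (total 0); column heights now [0 0 0 5 5 0], max=5
Drop 3: I rot1 at col 0 lands with bottom-row=0; cleared 0 line(s) (total 0); column heights now [4 0 0 5 5 0], max=5
Test piece T rot3 at col 2 (width 2): heights before test = [4 0 0 5 5 0]; fits = False

Answer: no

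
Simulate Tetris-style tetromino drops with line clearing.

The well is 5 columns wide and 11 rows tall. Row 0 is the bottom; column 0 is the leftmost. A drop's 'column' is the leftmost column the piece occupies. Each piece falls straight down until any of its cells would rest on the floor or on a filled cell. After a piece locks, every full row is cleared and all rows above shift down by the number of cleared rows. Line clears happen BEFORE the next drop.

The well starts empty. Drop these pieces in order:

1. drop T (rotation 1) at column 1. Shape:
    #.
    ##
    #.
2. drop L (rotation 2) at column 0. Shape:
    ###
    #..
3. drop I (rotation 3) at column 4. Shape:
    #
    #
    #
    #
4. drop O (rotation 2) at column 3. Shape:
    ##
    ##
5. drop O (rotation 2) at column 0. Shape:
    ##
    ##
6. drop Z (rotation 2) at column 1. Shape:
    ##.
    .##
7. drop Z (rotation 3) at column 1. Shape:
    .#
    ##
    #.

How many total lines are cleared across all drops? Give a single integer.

Answer: 0

Derivation:
Drop 1: T rot1 at col 1 lands with bottom-row=0; cleared 0 line(s) (total 0); column heights now [0 3 2 0 0], max=3
Drop 2: L rot2 at col 0 lands with bottom-row=2; cleared 0 line(s) (total 0); column heights now [4 4 4 0 0], max=4
Drop 3: I rot3 at col 4 lands with bottom-row=0; cleared 0 line(s) (total 0); column heights now [4 4 4 0 4], max=4
Drop 4: O rot2 at col 3 lands with bottom-row=4; cleared 0 line(s) (total 0); column heights now [4 4 4 6 6], max=6
Drop 5: O rot2 at col 0 lands with bottom-row=4; cleared 0 line(s) (total 0); column heights now [6 6 4 6 6], max=6
Drop 6: Z rot2 at col 1 lands with bottom-row=6; cleared 0 line(s) (total 0); column heights now [6 8 8 7 6], max=8
Drop 7: Z rot3 at col 1 lands with bottom-row=8; cleared 0 line(s) (total 0); column heights now [6 10 11 7 6], max=11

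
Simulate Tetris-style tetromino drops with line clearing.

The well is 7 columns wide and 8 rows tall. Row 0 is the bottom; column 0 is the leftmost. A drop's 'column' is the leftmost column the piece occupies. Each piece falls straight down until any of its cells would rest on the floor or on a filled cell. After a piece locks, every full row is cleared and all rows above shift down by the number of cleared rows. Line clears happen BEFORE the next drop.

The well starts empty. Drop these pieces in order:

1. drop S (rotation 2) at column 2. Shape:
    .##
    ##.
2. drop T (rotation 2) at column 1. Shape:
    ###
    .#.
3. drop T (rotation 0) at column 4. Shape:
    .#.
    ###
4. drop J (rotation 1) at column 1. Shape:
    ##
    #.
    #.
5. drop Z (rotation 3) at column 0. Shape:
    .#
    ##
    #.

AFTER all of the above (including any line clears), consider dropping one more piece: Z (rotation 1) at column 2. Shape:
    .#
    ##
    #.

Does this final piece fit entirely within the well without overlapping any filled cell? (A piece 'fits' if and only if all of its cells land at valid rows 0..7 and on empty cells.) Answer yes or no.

Answer: no

Derivation:
Drop 1: S rot2 at col 2 lands with bottom-row=0; cleared 0 line(s) (total 0); column heights now [0 0 1 2 2 0 0], max=2
Drop 2: T rot2 at col 1 lands with bottom-row=1; cleared 0 line(s) (total 0); column heights now [0 3 3 3 2 0 0], max=3
Drop 3: T rot0 at col 4 lands with bottom-row=2; cleared 0 line(s) (total 0); column heights now [0 3 3 3 3 4 3], max=4
Drop 4: J rot1 at col 1 lands with bottom-row=3; cleared 0 line(s) (total 0); column heights now [0 6 6 3 3 4 3], max=6
Drop 5: Z rot3 at col 0 lands with bottom-row=5; cleared 0 line(s) (total 0); column heights now [7 8 6 3 3 4 3], max=8
Test piece Z rot1 at col 2 (width 2): heights before test = [7 8 6 3 3 4 3]; fits = False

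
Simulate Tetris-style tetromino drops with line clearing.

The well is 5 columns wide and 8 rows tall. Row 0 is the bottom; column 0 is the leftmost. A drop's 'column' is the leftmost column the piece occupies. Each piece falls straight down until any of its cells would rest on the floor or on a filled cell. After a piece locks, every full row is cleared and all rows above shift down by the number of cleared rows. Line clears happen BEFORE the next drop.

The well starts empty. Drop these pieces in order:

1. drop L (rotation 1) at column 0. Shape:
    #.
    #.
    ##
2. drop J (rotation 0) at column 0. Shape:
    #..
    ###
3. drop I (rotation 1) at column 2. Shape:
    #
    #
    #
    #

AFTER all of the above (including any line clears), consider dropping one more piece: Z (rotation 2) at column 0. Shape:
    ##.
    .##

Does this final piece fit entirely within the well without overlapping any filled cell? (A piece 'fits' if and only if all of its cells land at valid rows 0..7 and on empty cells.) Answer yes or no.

Answer: no

Derivation:
Drop 1: L rot1 at col 0 lands with bottom-row=0; cleared 0 line(s) (total 0); column heights now [3 1 0 0 0], max=3
Drop 2: J rot0 at col 0 lands with bottom-row=3; cleared 0 line(s) (total 0); column heights now [5 4 4 0 0], max=5
Drop 3: I rot1 at col 2 lands with bottom-row=4; cleared 0 line(s) (total 0); column heights now [5 4 8 0 0], max=8
Test piece Z rot2 at col 0 (width 3): heights before test = [5 4 8 0 0]; fits = False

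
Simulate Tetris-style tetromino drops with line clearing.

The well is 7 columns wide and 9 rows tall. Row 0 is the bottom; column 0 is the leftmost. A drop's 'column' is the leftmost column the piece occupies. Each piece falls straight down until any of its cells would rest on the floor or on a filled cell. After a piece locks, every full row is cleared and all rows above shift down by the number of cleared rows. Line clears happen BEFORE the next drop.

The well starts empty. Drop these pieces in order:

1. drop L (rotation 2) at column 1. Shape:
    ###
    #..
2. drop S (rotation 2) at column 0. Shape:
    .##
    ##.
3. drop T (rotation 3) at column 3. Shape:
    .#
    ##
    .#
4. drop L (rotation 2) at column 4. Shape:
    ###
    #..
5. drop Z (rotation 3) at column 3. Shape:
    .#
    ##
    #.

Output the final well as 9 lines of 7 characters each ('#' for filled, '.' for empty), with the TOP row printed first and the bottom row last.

Answer: .......
....#..
...##..
...####
....#..
.##.#..
##.##..
.####..
.#.....

Derivation:
Drop 1: L rot2 at col 1 lands with bottom-row=0; cleared 0 line(s) (total 0); column heights now [0 2 2 2 0 0 0], max=2
Drop 2: S rot2 at col 0 lands with bottom-row=2; cleared 0 line(s) (total 0); column heights now [3 4 4 2 0 0 0], max=4
Drop 3: T rot3 at col 3 lands with bottom-row=1; cleared 0 line(s) (total 0); column heights now [3 4 4 3 4 0 0], max=4
Drop 4: L rot2 at col 4 lands with bottom-row=4; cleared 0 line(s) (total 0); column heights now [3 4 4 3 6 6 6], max=6
Drop 5: Z rot3 at col 3 lands with bottom-row=5; cleared 0 line(s) (total 0); column heights now [3 4 4 7 8 6 6], max=8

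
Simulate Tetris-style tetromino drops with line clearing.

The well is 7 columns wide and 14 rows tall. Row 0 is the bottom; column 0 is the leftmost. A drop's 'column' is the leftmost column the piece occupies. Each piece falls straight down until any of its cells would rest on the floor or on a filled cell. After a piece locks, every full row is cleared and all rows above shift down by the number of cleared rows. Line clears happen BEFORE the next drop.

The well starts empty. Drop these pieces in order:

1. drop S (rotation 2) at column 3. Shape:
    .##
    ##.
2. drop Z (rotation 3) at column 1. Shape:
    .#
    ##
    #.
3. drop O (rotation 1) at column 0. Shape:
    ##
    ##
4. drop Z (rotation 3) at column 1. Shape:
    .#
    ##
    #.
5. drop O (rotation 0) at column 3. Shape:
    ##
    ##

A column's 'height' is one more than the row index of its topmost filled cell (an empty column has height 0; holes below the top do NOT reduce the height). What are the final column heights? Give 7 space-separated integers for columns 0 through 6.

Answer: 4 6 7 4 4 2 0

Derivation:
Drop 1: S rot2 at col 3 lands with bottom-row=0; cleared 0 line(s) (total 0); column heights now [0 0 0 1 2 2 0], max=2
Drop 2: Z rot3 at col 1 lands with bottom-row=0; cleared 0 line(s) (total 0); column heights now [0 2 3 1 2 2 0], max=3
Drop 3: O rot1 at col 0 lands with bottom-row=2; cleared 0 line(s) (total 0); column heights now [4 4 3 1 2 2 0], max=4
Drop 4: Z rot3 at col 1 lands with bottom-row=4; cleared 0 line(s) (total 0); column heights now [4 6 7 1 2 2 0], max=7
Drop 5: O rot0 at col 3 lands with bottom-row=2; cleared 0 line(s) (total 0); column heights now [4 6 7 4 4 2 0], max=7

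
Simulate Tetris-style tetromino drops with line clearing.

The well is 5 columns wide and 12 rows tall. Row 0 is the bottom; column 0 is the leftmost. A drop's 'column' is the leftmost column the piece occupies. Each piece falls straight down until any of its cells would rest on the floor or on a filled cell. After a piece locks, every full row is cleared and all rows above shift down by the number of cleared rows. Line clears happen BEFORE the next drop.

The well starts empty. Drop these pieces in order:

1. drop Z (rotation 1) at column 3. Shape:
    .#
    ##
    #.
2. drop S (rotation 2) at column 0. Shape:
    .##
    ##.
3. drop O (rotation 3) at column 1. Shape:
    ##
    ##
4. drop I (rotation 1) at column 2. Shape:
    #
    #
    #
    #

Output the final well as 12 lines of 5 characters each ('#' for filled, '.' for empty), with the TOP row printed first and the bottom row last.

Drop 1: Z rot1 at col 3 lands with bottom-row=0; cleared 0 line(s) (total 0); column heights now [0 0 0 2 3], max=3
Drop 2: S rot2 at col 0 lands with bottom-row=0; cleared 0 line(s) (total 0); column heights now [1 2 2 2 3], max=3
Drop 3: O rot3 at col 1 lands with bottom-row=2; cleared 0 line(s) (total 0); column heights now [1 4 4 2 3], max=4
Drop 4: I rot1 at col 2 lands with bottom-row=4; cleared 0 line(s) (total 0); column heights now [1 4 8 2 3], max=8

Answer: .....
.....
.....
.....
..#..
..#..
..#..
..#..
.##..
.##.#
.####
##.#.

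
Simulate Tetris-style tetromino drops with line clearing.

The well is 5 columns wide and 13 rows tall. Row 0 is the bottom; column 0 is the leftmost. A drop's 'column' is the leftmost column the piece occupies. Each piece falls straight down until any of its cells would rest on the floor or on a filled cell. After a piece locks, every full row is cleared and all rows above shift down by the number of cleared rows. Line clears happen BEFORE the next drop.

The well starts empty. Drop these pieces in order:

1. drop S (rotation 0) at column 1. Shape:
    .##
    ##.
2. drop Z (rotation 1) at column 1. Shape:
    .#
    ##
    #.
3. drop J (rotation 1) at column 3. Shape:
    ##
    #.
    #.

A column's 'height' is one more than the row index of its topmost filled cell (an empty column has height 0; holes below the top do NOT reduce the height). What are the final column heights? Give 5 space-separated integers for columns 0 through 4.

Drop 1: S rot0 at col 1 lands with bottom-row=0; cleared 0 line(s) (total 0); column heights now [0 1 2 2 0], max=2
Drop 2: Z rot1 at col 1 lands with bottom-row=1; cleared 0 line(s) (total 0); column heights now [0 3 4 2 0], max=4
Drop 3: J rot1 at col 3 lands with bottom-row=2; cleared 0 line(s) (total 0); column heights now [0 3 4 5 5], max=5

Answer: 0 3 4 5 5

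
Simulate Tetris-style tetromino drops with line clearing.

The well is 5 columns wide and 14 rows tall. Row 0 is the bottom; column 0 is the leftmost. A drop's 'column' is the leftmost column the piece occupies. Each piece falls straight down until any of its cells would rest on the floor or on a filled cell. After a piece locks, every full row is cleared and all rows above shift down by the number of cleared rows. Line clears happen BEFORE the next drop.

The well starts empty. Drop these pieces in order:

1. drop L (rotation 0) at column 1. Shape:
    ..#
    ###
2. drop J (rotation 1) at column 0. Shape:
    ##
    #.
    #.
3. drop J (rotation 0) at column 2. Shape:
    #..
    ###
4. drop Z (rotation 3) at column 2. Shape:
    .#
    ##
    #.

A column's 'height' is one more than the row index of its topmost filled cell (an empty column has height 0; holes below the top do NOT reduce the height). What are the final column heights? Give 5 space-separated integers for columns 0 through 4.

Answer: 2 1 5 6 0

Derivation:
Drop 1: L rot0 at col 1 lands with bottom-row=0; cleared 0 line(s) (total 0); column heights now [0 1 1 2 0], max=2
Drop 2: J rot1 at col 0 lands with bottom-row=0; cleared 0 line(s) (total 0); column heights now [3 3 1 2 0], max=3
Drop 3: J rot0 at col 2 lands with bottom-row=2; cleared 1 line(s) (total 1); column heights now [2 1 3 2 0], max=3
Drop 4: Z rot3 at col 2 lands with bottom-row=3; cleared 0 line(s) (total 1); column heights now [2 1 5 6 0], max=6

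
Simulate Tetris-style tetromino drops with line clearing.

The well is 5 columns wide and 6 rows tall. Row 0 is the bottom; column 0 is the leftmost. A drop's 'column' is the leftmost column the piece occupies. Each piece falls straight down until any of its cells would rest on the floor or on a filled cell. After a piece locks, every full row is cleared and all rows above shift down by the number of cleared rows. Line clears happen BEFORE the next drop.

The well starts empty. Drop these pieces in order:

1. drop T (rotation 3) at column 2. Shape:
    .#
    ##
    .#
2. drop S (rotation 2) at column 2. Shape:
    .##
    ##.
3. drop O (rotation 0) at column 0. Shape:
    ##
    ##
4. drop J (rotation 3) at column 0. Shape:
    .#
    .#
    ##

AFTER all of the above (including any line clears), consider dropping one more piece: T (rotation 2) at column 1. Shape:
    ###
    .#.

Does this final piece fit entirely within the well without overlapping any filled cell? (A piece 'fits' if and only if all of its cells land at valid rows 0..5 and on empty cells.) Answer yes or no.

Answer: yes

Derivation:
Drop 1: T rot3 at col 2 lands with bottom-row=0; cleared 0 line(s) (total 0); column heights now [0 0 2 3 0], max=3
Drop 2: S rot2 at col 2 lands with bottom-row=3; cleared 0 line(s) (total 0); column heights now [0 0 4 5 5], max=5
Drop 3: O rot0 at col 0 lands with bottom-row=0; cleared 0 line(s) (total 0); column heights now [2 2 4 5 5], max=5
Drop 4: J rot3 at col 0 lands with bottom-row=2; cleared 0 line(s) (total 0); column heights now [3 5 4 5 5], max=5
Test piece T rot2 at col 1 (width 3): heights before test = [3 5 4 5 5]; fits = True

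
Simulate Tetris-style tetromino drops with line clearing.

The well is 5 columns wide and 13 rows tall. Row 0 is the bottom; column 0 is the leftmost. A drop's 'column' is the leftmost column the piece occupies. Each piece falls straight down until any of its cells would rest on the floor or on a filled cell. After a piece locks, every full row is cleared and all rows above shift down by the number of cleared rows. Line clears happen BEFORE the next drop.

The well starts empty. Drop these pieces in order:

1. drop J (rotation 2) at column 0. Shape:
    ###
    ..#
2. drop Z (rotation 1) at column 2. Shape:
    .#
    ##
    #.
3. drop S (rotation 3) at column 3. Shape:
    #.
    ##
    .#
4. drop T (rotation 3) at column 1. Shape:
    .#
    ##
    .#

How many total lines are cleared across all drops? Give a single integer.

Drop 1: J rot2 at col 0 lands with bottom-row=0; cleared 0 line(s) (total 0); column heights now [2 2 2 0 0], max=2
Drop 2: Z rot1 at col 2 lands with bottom-row=2; cleared 0 line(s) (total 0); column heights now [2 2 4 5 0], max=5
Drop 3: S rot3 at col 3 lands with bottom-row=4; cleared 0 line(s) (total 0); column heights now [2 2 4 7 6], max=7
Drop 4: T rot3 at col 1 lands with bottom-row=4; cleared 0 line(s) (total 0); column heights now [2 6 7 7 6], max=7

Answer: 0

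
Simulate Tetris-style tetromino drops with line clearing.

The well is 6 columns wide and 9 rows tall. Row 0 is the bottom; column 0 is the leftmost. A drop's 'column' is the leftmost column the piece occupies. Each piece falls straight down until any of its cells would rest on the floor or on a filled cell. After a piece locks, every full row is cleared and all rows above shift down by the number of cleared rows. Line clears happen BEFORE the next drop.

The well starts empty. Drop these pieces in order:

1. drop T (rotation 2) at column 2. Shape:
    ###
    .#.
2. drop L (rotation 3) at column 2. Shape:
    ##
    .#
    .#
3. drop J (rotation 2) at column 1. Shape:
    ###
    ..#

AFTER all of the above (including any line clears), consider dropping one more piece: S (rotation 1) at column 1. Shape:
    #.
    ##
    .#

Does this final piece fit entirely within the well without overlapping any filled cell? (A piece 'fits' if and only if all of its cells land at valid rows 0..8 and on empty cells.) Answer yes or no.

Drop 1: T rot2 at col 2 lands with bottom-row=0; cleared 0 line(s) (total 0); column heights now [0 0 2 2 2 0], max=2
Drop 2: L rot3 at col 2 lands with bottom-row=2; cleared 0 line(s) (total 0); column heights now [0 0 5 5 2 0], max=5
Drop 3: J rot2 at col 1 lands with bottom-row=5; cleared 0 line(s) (total 0); column heights now [0 7 7 7 2 0], max=7
Test piece S rot1 at col 1 (width 2): heights before test = [0 7 7 7 2 0]; fits = False

Answer: no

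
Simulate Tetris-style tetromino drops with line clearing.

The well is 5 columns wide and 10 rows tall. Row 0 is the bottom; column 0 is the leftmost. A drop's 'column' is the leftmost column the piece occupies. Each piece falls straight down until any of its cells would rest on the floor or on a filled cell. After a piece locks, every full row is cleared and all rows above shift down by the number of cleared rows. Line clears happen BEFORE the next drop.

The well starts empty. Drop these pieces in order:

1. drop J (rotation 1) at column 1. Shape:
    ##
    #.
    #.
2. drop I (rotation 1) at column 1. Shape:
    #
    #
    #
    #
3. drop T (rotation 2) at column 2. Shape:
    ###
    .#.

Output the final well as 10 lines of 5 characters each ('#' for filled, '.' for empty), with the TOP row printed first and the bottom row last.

Answer: .....
.....
.....
.#...
.#...
.#...
.####
.###.
.#...
.#...

Derivation:
Drop 1: J rot1 at col 1 lands with bottom-row=0; cleared 0 line(s) (total 0); column heights now [0 3 3 0 0], max=3
Drop 2: I rot1 at col 1 lands with bottom-row=3; cleared 0 line(s) (total 0); column heights now [0 7 3 0 0], max=7
Drop 3: T rot2 at col 2 lands with bottom-row=2; cleared 0 line(s) (total 0); column heights now [0 7 4 4 4], max=7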